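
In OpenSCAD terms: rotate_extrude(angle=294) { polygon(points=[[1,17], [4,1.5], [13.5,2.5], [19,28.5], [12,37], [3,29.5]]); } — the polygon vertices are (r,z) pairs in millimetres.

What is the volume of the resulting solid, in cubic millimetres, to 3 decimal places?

Profile (r,z), 6 vertices: (1,17) (4,1.5) (13.5,2.5) (19,28.5) (12,37) (3,29.5)
edge 0: (1,17)→(4,1.5)  cross = 1·1.5 − 4·17 = -66.5000; (r_i+r_j)·cross = 5·-66.5000 = -332.5000
edge 1: (4,1.5)→(13.5,2.5)  cross = 4·2.5 − 13.5·1.5 = -10.2500; (r_i+r_j)·cross = 17.5·-10.2500 = -179.3750
edge 2: (13.5,2.5)→(19,28.5)  cross = 13.5·28.5 − 19·2.5 = 337.2500; (r_i+r_j)·cross = 32.5·337.2500 = 10960.6250
edge 3: (19,28.5)→(12,37)  cross = 19·37 − 12·28.5 = 361.0000; (r_i+r_j)·cross = 31·361.0000 = 11191.0000
edge 4: (12,37)→(3,29.5)  cross = 12·29.5 − 3·37 = 243.0000; (r_i+r_j)·cross = 15·243.0000 = 3645.0000
edge 5: (3,29.5)→(1,17)  cross = 3·17 − 1·29.5 = 21.5000; (r_i+r_j)·cross = 4·21.5000 = 86.0000
Σcross = 886.0000 → A = |Σcross|/2 = 443.0000 mm²
Σ(r_i+r_j)·cross = 25370.7500 → first moment M = |Σ|/6 = 4228.4583
R_c = M/A = 4228.4583/443.0000 = 9.5451 mm
θ = 294° = 5.131268 rad
V = θ·R_c·A = 5.131268·9.5451·443.0000 = 21697.353 mm³

Volume = 21697.353 mm³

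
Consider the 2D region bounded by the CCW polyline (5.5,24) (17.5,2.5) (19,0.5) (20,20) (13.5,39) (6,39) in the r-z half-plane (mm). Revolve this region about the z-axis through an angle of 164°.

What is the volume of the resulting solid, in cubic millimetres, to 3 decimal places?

Profile (r,z), 6 vertices: (5.5,24) (17.5,2.5) (19,0.5) (20,20) (13.5,39) (6,39)
edge 0: (5.5,24)→(17.5,2.5)  cross = 5.5·2.5 − 17.5·24 = -406.2500; (r_i+r_j)·cross = 23·-406.2500 = -9343.7500
edge 1: (17.5,2.5)→(19,0.5)  cross = 17.5·0.5 − 19·2.5 = -38.7500; (r_i+r_j)·cross = 36.5·-38.7500 = -1414.3750
edge 2: (19,0.5)→(20,20)  cross = 19·20 − 20·0.5 = 370.0000; (r_i+r_j)·cross = 39·370.0000 = 14430.0000
edge 3: (20,20)→(13.5,39)  cross = 20·39 − 13.5·20 = 510.0000; (r_i+r_j)·cross = 33.5·510.0000 = 17085.0000
edge 4: (13.5,39)→(6,39)  cross = 13.5·39 − 6·39 = 292.5000; (r_i+r_j)·cross = 19.5·292.5000 = 5703.7500
edge 5: (6,39)→(5.5,24)  cross = 6·24 − 5.5·39 = -70.5000; (r_i+r_j)·cross = 11.5·-70.5000 = -810.7500
Σcross = 657.0000 → A = |Σcross|/2 = 328.5000 mm²
Σ(r_i+r_j)·cross = 25649.8750 → first moment M = |Σ|/6 = 4274.9792
R_c = M/A = 4274.9792/328.5000 = 13.0136 mm
θ = 164° = 2.862340 rad
V = θ·R_c·A = 2.862340·13.0136·328.5000 = 12236.444 mm³

Volume = 12236.444 mm³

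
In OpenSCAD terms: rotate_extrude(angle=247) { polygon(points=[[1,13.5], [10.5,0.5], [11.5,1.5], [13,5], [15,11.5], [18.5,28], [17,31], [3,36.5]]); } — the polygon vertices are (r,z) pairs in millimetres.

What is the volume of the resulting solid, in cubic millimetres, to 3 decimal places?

Volume = 16225.568 mm³

Profile (r,z), 8 vertices: (1,13.5) (10.5,0.5) (11.5,1.5) (13,5) (15,11.5) (18.5,28) (17,31) (3,36.5)
edge 0: (1,13.5)→(10.5,0.5)  cross = 1·0.5 − 10.5·13.5 = -141.2500; (r_i+r_j)·cross = 11.5·-141.2500 = -1624.3750
edge 1: (10.5,0.5)→(11.5,1.5)  cross = 10.5·1.5 − 11.5·0.5 = 10.0000; (r_i+r_j)·cross = 22·10.0000 = 220.0000
edge 2: (11.5,1.5)→(13,5)  cross = 11.5·5 − 13·1.5 = 38.0000; (r_i+r_j)·cross = 24.5·38.0000 = 931.0000
edge 3: (13,5)→(15,11.5)  cross = 13·11.5 − 15·5 = 74.5000; (r_i+r_j)·cross = 28·74.5000 = 2086.0000
edge 4: (15,11.5)→(18.5,28)  cross = 15·28 − 18.5·11.5 = 207.2500; (r_i+r_j)·cross = 33.5·207.2500 = 6942.8750
edge 5: (18.5,28)→(17,31)  cross = 18.5·31 − 17·28 = 97.5000; (r_i+r_j)·cross = 35.5·97.5000 = 3461.2500
edge 6: (17,31)→(3,36.5)  cross = 17·36.5 − 3·31 = 527.5000; (r_i+r_j)·cross = 20·527.5000 = 10550.0000
edge 7: (3,36.5)→(1,13.5)  cross = 3·13.5 − 1·36.5 = 4.0000; (r_i+r_j)·cross = 4·4.0000 = 16.0000
Σcross = 817.5000 → A = |Σcross|/2 = 408.7500 mm²
Σ(r_i+r_j)·cross = 22582.7500 → first moment M = |Σ|/6 = 3763.7917
R_c = M/A = 3763.7917/408.7500 = 9.2081 mm
θ = 247° = 4.310963 rad
V = θ·R_c·A = 4.310963·9.2081·408.7500 = 16225.568 mm³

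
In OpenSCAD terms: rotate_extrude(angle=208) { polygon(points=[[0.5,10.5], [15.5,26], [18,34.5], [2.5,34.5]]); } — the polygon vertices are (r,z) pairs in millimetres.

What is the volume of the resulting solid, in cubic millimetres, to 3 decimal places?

Profile (r,z), 4 vertices: (0.5,10.5) (15.5,26) (18,34.5) (2.5,34.5)
edge 0: (0.5,10.5)→(15.5,26)  cross = 0.5·26 − 15.5·10.5 = -149.7500; (r_i+r_j)·cross = 16·-149.7500 = -2396.0000
edge 1: (15.5,26)→(18,34.5)  cross = 15.5·34.5 − 18·26 = 66.7500; (r_i+r_j)·cross = 33.5·66.7500 = 2236.1250
edge 2: (18,34.5)→(2.5,34.5)  cross = 18·34.5 − 2.5·34.5 = 534.7500; (r_i+r_j)·cross = 20.5·534.7500 = 10962.3750
edge 3: (2.5,34.5)→(0.5,10.5)  cross = 2.5·10.5 − 0.5·34.5 = 9.0000; (r_i+r_j)·cross = 3·9.0000 = 27.0000
Σcross = 460.7500 → A = |Σcross|/2 = 230.3750 mm²
Σ(r_i+r_j)·cross = 10829.5000 → first moment M = |Σ|/6 = 1804.9167
R_c = M/A = 1804.9167/230.3750 = 7.8347 mm
θ = 208° = 3.630285 rad
V = θ·R_c·A = 3.630285·7.8347·230.3750 = 6552.362 mm³

Volume = 6552.362 mm³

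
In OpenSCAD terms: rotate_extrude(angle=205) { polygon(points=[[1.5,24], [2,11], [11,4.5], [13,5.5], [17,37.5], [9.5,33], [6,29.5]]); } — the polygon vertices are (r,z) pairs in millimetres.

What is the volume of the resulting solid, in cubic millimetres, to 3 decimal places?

Profile (r,z), 7 vertices: (1.5,24) (2,11) (11,4.5) (13,5.5) (17,37.5) (9.5,33) (6,29.5)
edge 0: (1.5,24)→(2,11)  cross = 1.5·11 − 2·24 = -31.5000; (r_i+r_j)·cross = 3.5·-31.5000 = -110.2500
edge 1: (2,11)→(11,4.5)  cross = 2·4.5 − 11·11 = -112.0000; (r_i+r_j)·cross = 13·-112.0000 = -1456.0000
edge 2: (11,4.5)→(13,5.5)  cross = 11·5.5 − 13·4.5 = 2.0000; (r_i+r_j)·cross = 24·2.0000 = 48.0000
edge 3: (13,5.5)→(17,37.5)  cross = 13·37.5 − 17·5.5 = 394.0000; (r_i+r_j)·cross = 30·394.0000 = 11820.0000
edge 4: (17,37.5)→(9.5,33)  cross = 17·33 − 9.5·37.5 = 204.7500; (r_i+r_j)·cross = 26.5·204.7500 = 5425.8750
edge 5: (9.5,33)→(6,29.5)  cross = 9.5·29.5 − 6·33 = 82.2500; (r_i+r_j)·cross = 15.5·82.2500 = 1274.8750
edge 6: (6,29.5)→(1.5,24)  cross = 6·24 − 1.5·29.5 = 99.7500; (r_i+r_j)·cross = 7.5·99.7500 = 748.1250
Σcross = 639.2500 → A = |Σcross|/2 = 319.6250 mm²
Σ(r_i+r_j)·cross = 17750.6250 → first moment M = |Σ|/6 = 2958.4375
R_c = M/A = 2958.4375/319.6250 = 9.2560 mm
θ = 205° = 3.577925 rad
V = θ·R_c·A = 3.577925·9.2560·319.6250 = 10585.067 mm³

Volume = 10585.067 mm³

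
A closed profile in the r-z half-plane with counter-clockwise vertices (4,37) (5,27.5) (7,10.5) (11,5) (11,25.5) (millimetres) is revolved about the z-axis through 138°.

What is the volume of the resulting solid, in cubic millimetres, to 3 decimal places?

Volume = 2300.972 mm³

Profile (r,z), 5 vertices: (4,37) (5,27.5) (7,10.5) (11,5) (11,25.5)
edge 0: (4,37)→(5,27.5)  cross = 4·27.5 − 5·37 = -75.0000; (r_i+r_j)·cross = 9·-75.0000 = -675.0000
edge 1: (5,27.5)→(7,10.5)  cross = 5·10.5 − 7·27.5 = -140.0000; (r_i+r_j)·cross = 12·-140.0000 = -1680.0000
edge 2: (7,10.5)→(11,5)  cross = 7·5 − 11·10.5 = -80.5000; (r_i+r_j)·cross = 18·-80.5000 = -1449.0000
edge 3: (11,5)→(11,25.5)  cross = 11·25.5 − 11·5 = 225.5000; (r_i+r_j)·cross = 22·225.5000 = 4961.0000
edge 4: (11,25.5)→(4,37)  cross = 11·37 − 4·25.5 = 305.0000; (r_i+r_j)·cross = 15·305.0000 = 4575.0000
Σcross = 235.0000 → A = |Σcross|/2 = 117.5000 mm²
Σ(r_i+r_j)·cross = 5732.0000 → first moment M = |Σ|/6 = 955.3333
R_c = M/A = 955.3333/117.5000 = 8.1305 mm
θ = 138° = 2.408554 rad
V = θ·R_c·A = 2.408554·8.1305·117.5000 = 2300.972 mm³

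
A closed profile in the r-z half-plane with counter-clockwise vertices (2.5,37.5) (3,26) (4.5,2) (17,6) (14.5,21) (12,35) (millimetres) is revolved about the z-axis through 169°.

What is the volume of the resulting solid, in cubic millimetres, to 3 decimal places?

Volume = 9481.879 mm³

Profile (r,z), 6 vertices: (2.5,37.5) (3,26) (4.5,2) (17,6) (14.5,21) (12,35)
edge 0: (2.5,37.5)→(3,26)  cross = 2.5·26 − 3·37.5 = -47.5000; (r_i+r_j)·cross = 5.5·-47.5000 = -261.2500
edge 1: (3,26)→(4.5,2)  cross = 3·2 − 4.5·26 = -111.0000; (r_i+r_j)·cross = 7.5·-111.0000 = -832.5000
edge 2: (4.5,2)→(17,6)  cross = 4.5·6 − 17·2 = -7.0000; (r_i+r_j)·cross = 21.5·-7.0000 = -150.5000
edge 3: (17,6)→(14.5,21)  cross = 17·21 − 14.5·6 = 270.0000; (r_i+r_j)·cross = 31.5·270.0000 = 8505.0000
edge 4: (14.5,21)→(12,35)  cross = 14.5·35 − 12·21 = 255.5000; (r_i+r_j)·cross = 26.5·255.5000 = 6770.7500
edge 5: (12,35)→(2.5,37.5)  cross = 12·37.5 − 2.5·35 = 362.5000; (r_i+r_j)·cross = 14.5·362.5000 = 5256.2500
Σcross = 722.5000 → A = |Σcross|/2 = 361.2500 mm²
Σ(r_i+r_j)·cross = 19287.7500 → first moment M = |Σ|/6 = 3214.6250
R_c = M/A = 3214.6250/361.2500 = 8.8986 mm
θ = 169° = 2.949606 rad
V = θ·R_c·A = 2.949606·8.8986·361.2500 = 9481.879 mm³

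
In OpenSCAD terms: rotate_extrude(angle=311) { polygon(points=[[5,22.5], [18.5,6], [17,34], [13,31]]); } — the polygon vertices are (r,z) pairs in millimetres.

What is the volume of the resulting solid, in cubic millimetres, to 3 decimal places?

Profile (r,z), 4 vertices: (5,22.5) (18.5,6) (17,34) (13,31)
edge 0: (5,22.5)→(18.5,6)  cross = 5·6 − 18.5·22.5 = -386.2500; (r_i+r_j)·cross = 23.5·-386.2500 = -9076.8750
edge 1: (18.5,6)→(17,34)  cross = 18.5·34 − 17·6 = 527.0000; (r_i+r_j)·cross = 35.5·527.0000 = 18708.5000
edge 2: (17,34)→(13,31)  cross = 17·31 − 13·34 = 85.0000; (r_i+r_j)·cross = 30·85.0000 = 2550.0000
edge 3: (13,31)→(5,22.5)  cross = 13·22.5 − 5·31 = 137.5000; (r_i+r_j)·cross = 18·137.5000 = 2475.0000
Σcross = 363.2500 → A = |Σcross|/2 = 181.6250 mm²
Σ(r_i+r_j)·cross = 14656.6250 → first moment M = |Σ|/6 = 2442.7708
R_c = M/A = 2442.7708/181.6250 = 13.4495 mm
θ = 311° = 5.427974 rad
V = θ·R_c·A = 5.427974·13.4495·181.6250 = 13259.297 mm³

Volume = 13259.297 mm³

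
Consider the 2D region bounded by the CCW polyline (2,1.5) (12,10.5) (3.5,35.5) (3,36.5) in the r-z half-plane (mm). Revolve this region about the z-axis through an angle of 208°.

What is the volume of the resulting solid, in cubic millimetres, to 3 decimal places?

Volume = 3552.234 mm³

Profile (r,z), 4 vertices: (2,1.5) (12,10.5) (3.5,35.5) (3,36.5)
edge 0: (2,1.5)→(12,10.5)  cross = 2·10.5 − 12·1.5 = 3.0000; (r_i+r_j)·cross = 14·3.0000 = 42.0000
edge 1: (12,10.5)→(3.5,35.5)  cross = 12·35.5 − 3.5·10.5 = 389.2500; (r_i+r_j)·cross = 15.5·389.2500 = 6033.3750
edge 2: (3.5,35.5)→(3,36.5)  cross = 3.5·36.5 − 3·35.5 = 21.2500; (r_i+r_j)·cross = 6.5·21.2500 = 138.1250
edge 3: (3,36.5)→(2,1.5)  cross = 3·1.5 − 2·36.5 = -68.5000; (r_i+r_j)·cross = 5·-68.5000 = -342.5000
Σcross = 345.0000 → A = |Σcross|/2 = 172.5000 mm²
Σ(r_i+r_j)·cross = 5871.0000 → first moment M = |Σ|/6 = 978.5000
R_c = M/A = 978.5000/172.5000 = 5.6725 mm
θ = 208° = 3.630285 rad
V = θ·R_c·A = 3.630285·5.6725·172.5000 = 3552.234 mm³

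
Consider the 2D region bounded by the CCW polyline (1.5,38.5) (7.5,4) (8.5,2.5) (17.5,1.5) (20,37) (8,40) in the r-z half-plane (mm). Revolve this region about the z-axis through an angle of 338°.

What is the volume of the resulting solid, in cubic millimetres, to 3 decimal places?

Volume = 35424.282 mm³

Profile (r,z), 6 vertices: (1.5,38.5) (7.5,4) (8.5,2.5) (17.5,1.5) (20,37) (8,40)
edge 0: (1.5,38.5)→(7.5,4)  cross = 1.5·4 − 7.5·38.5 = -282.7500; (r_i+r_j)·cross = 9·-282.7500 = -2544.7500
edge 1: (7.5,4)→(8.5,2.5)  cross = 7.5·2.5 − 8.5·4 = -15.2500; (r_i+r_j)·cross = 16·-15.2500 = -244.0000
edge 2: (8.5,2.5)→(17.5,1.5)  cross = 8.5·1.5 − 17.5·2.5 = -31.0000; (r_i+r_j)·cross = 26·-31.0000 = -806.0000
edge 3: (17.5,1.5)→(20,37)  cross = 17.5·37 − 20·1.5 = 617.5000; (r_i+r_j)·cross = 37.5·617.5000 = 23156.2500
edge 4: (20,37)→(8,40)  cross = 20·40 − 8·37 = 504.0000; (r_i+r_j)·cross = 28·504.0000 = 14112.0000
edge 5: (8,40)→(1.5,38.5)  cross = 8·38.5 − 1.5·40 = 248.0000; (r_i+r_j)·cross = 9.5·248.0000 = 2356.0000
Σcross = 1040.5000 → A = |Σcross|/2 = 520.2500 mm²
Σ(r_i+r_j)·cross = 36029.5000 → first moment M = |Σ|/6 = 6004.9167
R_c = M/A = 6004.9167/520.2500 = 11.5424 mm
θ = 338° = 5.899213 rad
V = θ·R_c·A = 5.899213·11.5424·520.2500 = 35424.282 mm³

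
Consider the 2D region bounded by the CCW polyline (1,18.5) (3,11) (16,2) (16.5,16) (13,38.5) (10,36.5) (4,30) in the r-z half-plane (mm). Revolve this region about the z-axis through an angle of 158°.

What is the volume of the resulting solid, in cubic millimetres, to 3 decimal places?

Profile (r,z), 7 vertices: (1,18.5) (3,11) (16,2) (16.5,16) (13,38.5) (10,36.5) (4,30)
edge 0: (1,18.5)→(3,11)  cross = 1·11 − 3·18.5 = -44.5000; (r_i+r_j)·cross = 4·-44.5000 = -178.0000
edge 1: (3,11)→(16,2)  cross = 3·2 − 16·11 = -170.0000; (r_i+r_j)·cross = 19·-170.0000 = -3230.0000
edge 2: (16,2)→(16.5,16)  cross = 16·16 − 16.5·2 = 223.0000; (r_i+r_j)·cross = 32.5·223.0000 = 7247.5000
edge 3: (16.5,16)→(13,38.5)  cross = 16.5·38.5 − 13·16 = 427.2500; (r_i+r_j)·cross = 29.5·427.2500 = 12603.8750
edge 4: (13,38.5)→(10,36.5)  cross = 13·36.5 − 10·38.5 = 89.5000; (r_i+r_j)·cross = 23·89.5000 = 2058.5000
edge 5: (10,36.5)→(4,30)  cross = 10·30 − 4·36.5 = 154.0000; (r_i+r_j)·cross = 14·154.0000 = 2156.0000
edge 6: (4,30)→(1,18.5)  cross = 4·18.5 − 1·30 = 44.0000; (r_i+r_j)·cross = 5·44.0000 = 220.0000
Σcross = 723.2500 → A = |Σcross|/2 = 361.6250 mm²
Σ(r_i+r_j)·cross = 20877.8750 → first moment M = |Σ|/6 = 3479.6458
R_c = M/A = 3479.6458/361.6250 = 9.6222 mm
θ = 158° = 2.757620 rad
V = θ·R_c·A = 2.757620·9.6222·361.6250 = 9595.542 mm³

Volume = 9595.542 mm³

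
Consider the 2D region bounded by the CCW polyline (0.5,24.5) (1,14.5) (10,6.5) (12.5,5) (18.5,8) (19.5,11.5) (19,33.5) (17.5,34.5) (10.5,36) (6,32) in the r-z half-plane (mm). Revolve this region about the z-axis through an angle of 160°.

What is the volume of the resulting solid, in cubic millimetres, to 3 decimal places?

Profile (r,z), 10 vertices: (0.5,24.5) (1,14.5) (10,6.5) (12.5,5) (18.5,8) (19.5,11.5) (19,33.5) (17.5,34.5) (10.5,36) (6,32)
edge 0: (0.5,24.5)→(1,14.5)  cross = 0.5·14.5 − 1·24.5 = -17.2500; (r_i+r_j)·cross = 1.5·-17.2500 = -25.8750
edge 1: (1,14.5)→(10,6.5)  cross = 1·6.5 − 10·14.5 = -138.5000; (r_i+r_j)·cross = 11·-138.5000 = -1523.5000
edge 2: (10,6.5)→(12.5,5)  cross = 10·5 − 12.5·6.5 = -31.2500; (r_i+r_j)·cross = 22.5·-31.2500 = -703.1250
edge 3: (12.5,5)→(18.5,8)  cross = 12.5·8 − 18.5·5 = 7.5000; (r_i+r_j)·cross = 31·7.5000 = 232.5000
edge 4: (18.5,8)→(19.5,11.5)  cross = 18.5·11.5 − 19.5·8 = 56.7500; (r_i+r_j)·cross = 38·56.7500 = 2156.5000
edge 5: (19.5,11.5)→(19,33.5)  cross = 19.5·33.5 − 19·11.5 = 434.7500; (r_i+r_j)·cross = 38.5·434.7500 = 16737.8750
edge 6: (19,33.5)→(17.5,34.5)  cross = 19·34.5 − 17.5·33.5 = 69.2500; (r_i+r_j)·cross = 36.5·69.2500 = 2527.6250
edge 7: (17.5,34.5)→(10.5,36)  cross = 17.5·36 − 10.5·34.5 = 267.7500; (r_i+r_j)·cross = 28·267.7500 = 7497.0000
edge 8: (10.5,36)→(6,32)  cross = 10.5·32 − 6·36 = 120.0000; (r_i+r_j)·cross = 16.5·120.0000 = 1980.0000
edge 9: (6,32)→(0.5,24.5)  cross = 6·24.5 − 0.5·32 = 131.0000; (r_i+r_j)·cross = 6.5·131.0000 = 851.5000
Σcross = 900.0000 → A = |Σcross|/2 = 450.0000 mm²
Σ(r_i+r_j)·cross = 29730.5000 → first moment M = |Σ|/6 = 4955.0833
R_c = M/A = 4955.0833/450.0000 = 11.0113 mm
θ = 160° = 2.792527 rad
V = θ·R_c·A = 2.792527·11.0113·450.0000 = 13837.203 mm³

Volume = 13837.203 mm³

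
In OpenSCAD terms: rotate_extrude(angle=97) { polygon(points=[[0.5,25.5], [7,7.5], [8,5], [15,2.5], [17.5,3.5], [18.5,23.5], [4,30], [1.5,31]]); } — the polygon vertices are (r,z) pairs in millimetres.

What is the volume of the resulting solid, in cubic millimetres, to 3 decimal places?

Volume = 5829.528 mm³

Profile (r,z), 8 vertices: (0.5,25.5) (7,7.5) (8,5) (15,2.5) (17.5,3.5) (18.5,23.5) (4,30) (1.5,31)
edge 0: (0.5,25.5)→(7,7.5)  cross = 0.5·7.5 − 7·25.5 = -174.7500; (r_i+r_j)·cross = 7.5·-174.7500 = -1310.6250
edge 1: (7,7.5)→(8,5)  cross = 7·5 − 8·7.5 = -25.0000; (r_i+r_j)·cross = 15·-25.0000 = -375.0000
edge 2: (8,5)→(15,2.5)  cross = 8·2.5 − 15·5 = -55.0000; (r_i+r_j)·cross = 23·-55.0000 = -1265.0000
edge 3: (15,2.5)→(17.5,3.5)  cross = 15·3.5 − 17.5·2.5 = 8.7500; (r_i+r_j)·cross = 32.5·8.7500 = 284.3750
edge 4: (17.5,3.5)→(18.5,23.5)  cross = 17.5·23.5 − 18.5·3.5 = 346.5000; (r_i+r_j)·cross = 36·346.5000 = 12474.0000
edge 5: (18.5,23.5)→(4,30)  cross = 18.5·30 − 4·23.5 = 461.0000; (r_i+r_j)·cross = 22.5·461.0000 = 10372.5000
edge 6: (4,30)→(1.5,31)  cross = 4·31 − 1.5·30 = 79.0000; (r_i+r_j)·cross = 5.5·79.0000 = 434.5000
edge 7: (1.5,31)→(0.5,25.5)  cross = 1.5·25.5 − 0.5·31 = 22.7500; (r_i+r_j)·cross = 2·22.7500 = 45.5000
Σcross = 663.2500 → A = |Σcross|/2 = 331.6250 mm²
Σ(r_i+r_j)·cross = 20660.2500 → first moment M = |Σ|/6 = 3443.3750
R_c = M/A = 3443.3750/331.6250 = 10.3833 mm
θ = 97° = 1.692969 rad
V = θ·R_c·A = 1.692969·10.3833·331.6250 = 5829.528 mm³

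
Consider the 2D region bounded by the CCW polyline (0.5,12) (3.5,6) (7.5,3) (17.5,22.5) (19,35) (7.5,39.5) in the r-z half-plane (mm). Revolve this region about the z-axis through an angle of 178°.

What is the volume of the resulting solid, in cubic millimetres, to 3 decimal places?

Profile (r,z), 6 vertices: (0.5,12) (3.5,6) (7.5,3) (17.5,22.5) (19,35) (7.5,39.5)
edge 0: (0.5,12)→(3.5,6)  cross = 0.5·6 − 3.5·12 = -39.0000; (r_i+r_j)·cross = 4·-39.0000 = -156.0000
edge 1: (3.5,6)→(7.5,3)  cross = 3.5·3 − 7.5·6 = -34.5000; (r_i+r_j)·cross = 11·-34.5000 = -379.5000
edge 2: (7.5,3)→(17.5,22.5)  cross = 7.5·22.5 − 17.5·3 = 116.2500; (r_i+r_j)·cross = 25·116.2500 = 2906.2500
edge 3: (17.5,22.5)→(19,35)  cross = 17.5·35 − 19·22.5 = 185.0000; (r_i+r_j)·cross = 36.5·185.0000 = 6752.5000
edge 4: (19,35)→(7.5,39.5)  cross = 19·39.5 − 7.5·35 = 488.0000; (r_i+r_j)·cross = 26.5·488.0000 = 12932.0000
edge 5: (7.5,39.5)→(0.5,12)  cross = 7.5·12 − 0.5·39.5 = 70.2500; (r_i+r_j)·cross = 8·70.2500 = 562.0000
Σcross = 786.0000 → A = |Σcross|/2 = 393.0000 mm²
Σ(r_i+r_j)·cross = 22617.2500 → first moment M = |Σ|/6 = 3769.5417
R_c = M/A = 3769.5417/393.0000 = 9.5917 mm
θ = 178° = 3.106686 rad
V = θ·R_c·A = 3.106686·9.5917·393.0000 = 11710.783 mm³

Volume = 11710.783 mm³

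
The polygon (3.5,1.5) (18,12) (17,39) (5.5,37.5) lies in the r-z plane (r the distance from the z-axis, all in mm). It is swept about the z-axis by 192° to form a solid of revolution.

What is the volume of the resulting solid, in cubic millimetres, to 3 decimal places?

Volume = 14612.176 mm³

Profile (r,z), 4 vertices: (3.5,1.5) (18,12) (17,39) (5.5,37.5)
edge 0: (3.5,1.5)→(18,12)  cross = 3.5·12 − 18·1.5 = 15.0000; (r_i+r_j)·cross = 21.5·15.0000 = 322.5000
edge 1: (18,12)→(17,39)  cross = 18·39 − 17·12 = 498.0000; (r_i+r_j)·cross = 35·498.0000 = 17430.0000
edge 2: (17,39)→(5.5,37.5)  cross = 17·37.5 − 5.5·39 = 423.0000; (r_i+r_j)·cross = 22.5·423.0000 = 9517.5000
edge 3: (5.5,37.5)→(3.5,1.5)  cross = 5.5·1.5 − 3.5·37.5 = -123.0000; (r_i+r_j)·cross = 9·-123.0000 = -1107.0000
Σcross = 813.0000 → A = |Σcross|/2 = 406.5000 mm²
Σ(r_i+r_j)·cross = 26163.0000 → first moment M = |Σ|/6 = 4360.5000
R_c = M/A = 4360.5000/406.5000 = 10.7269 mm
θ = 192° = 3.351032 rad
V = θ·R_c·A = 3.351032·10.7269·406.5000 = 14612.176 mm³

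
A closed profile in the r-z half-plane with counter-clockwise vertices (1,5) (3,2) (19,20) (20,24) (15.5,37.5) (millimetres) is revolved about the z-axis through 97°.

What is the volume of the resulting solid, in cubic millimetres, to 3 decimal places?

Volume = 4710.687 mm³

Profile (r,z), 5 vertices: (1,5) (3,2) (19,20) (20,24) (15.5,37.5)
edge 0: (1,5)→(3,2)  cross = 1·2 − 3·5 = -13.0000; (r_i+r_j)·cross = 4·-13.0000 = -52.0000
edge 1: (3,2)→(19,20)  cross = 3·20 − 19·2 = 22.0000; (r_i+r_j)·cross = 22·22.0000 = 484.0000
edge 2: (19,20)→(20,24)  cross = 19·24 − 20·20 = 56.0000; (r_i+r_j)·cross = 39·56.0000 = 2184.0000
edge 3: (20,24)→(15.5,37.5)  cross = 20·37.5 − 15.5·24 = 378.0000; (r_i+r_j)·cross = 35.5·378.0000 = 13419.0000
edge 4: (15.5,37.5)→(1,5)  cross = 15.5·5 − 1·37.5 = 40.0000; (r_i+r_j)·cross = 16.5·40.0000 = 660.0000
Σcross = 483.0000 → A = |Σcross|/2 = 241.5000 mm²
Σ(r_i+r_j)·cross = 16695.0000 → first moment M = |Σ|/6 = 2782.5000
R_c = M/A = 2782.5000/241.5000 = 11.5217 mm
θ = 97° = 1.692969 rad
V = θ·R_c·A = 1.692969·11.5217·241.5000 = 4710.687 mm³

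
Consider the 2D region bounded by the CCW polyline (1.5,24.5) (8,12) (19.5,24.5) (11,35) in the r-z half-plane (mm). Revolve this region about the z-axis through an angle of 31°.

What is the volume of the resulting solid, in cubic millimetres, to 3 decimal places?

Profile (r,z), 4 vertices: (1.5,24.5) (8,12) (19.5,24.5) (11,35)
edge 0: (1.5,24.5)→(8,12)  cross = 1.5·12 − 8·24.5 = -178.0000; (r_i+r_j)·cross = 9.5·-178.0000 = -1691.0000
edge 1: (8,12)→(19.5,24.5)  cross = 8·24.5 − 19.5·12 = -38.0000; (r_i+r_j)·cross = 27.5·-38.0000 = -1045.0000
edge 2: (19.5,24.5)→(11,35)  cross = 19.5·35 − 11·24.5 = 413.0000; (r_i+r_j)·cross = 30.5·413.0000 = 12596.5000
edge 3: (11,35)→(1.5,24.5)  cross = 11·24.5 − 1.5·35 = 217.0000; (r_i+r_j)·cross = 12.5·217.0000 = 2712.5000
Σcross = 414.0000 → A = |Σcross|/2 = 207.0000 mm²
Σ(r_i+r_j)·cross = 12573.0000 → first moment M = |Σ|/6 = 2095.5000
R_c = M/A = 2095.5000/207.0000 = 10.1232 mm
θ = 31° = 0.541052 rad
V = θ·R_c·A = 0.541052·10.1232·207.0000 = 1133.775 mm³

Volume = 1133.775 mm³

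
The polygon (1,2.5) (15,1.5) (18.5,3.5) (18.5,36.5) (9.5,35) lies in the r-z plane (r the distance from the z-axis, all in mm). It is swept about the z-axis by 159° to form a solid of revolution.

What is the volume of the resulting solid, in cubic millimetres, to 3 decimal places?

Profile (r,z), 5 vertices: (1,2.5) (15,1.5) (18.5,3.5) (18.5,36.5) (9.5,35)
edge 0: (1,2.5)→(15,1.5)  cross = 1·1.5 − 15·2.5 = -36.0000; (r_i+r_j)·cross = 16·-36.0000 = -576.0000
edge 1: (15,1.5)→(18.5,3.5)  cross = 15·3.5 − 18.5·1.5 = 24.7500; (r_i+r_j)·cross = 33.5·24.7500 = 829.1250
edge 2: (18.5,3.5)→(18.5,36.5)  cross = 18.5·36.5 − 18.5·3.5 = 610.5000; (r_i+r_j)·cross = 37·610.5000 = 22588.5000
edge 3: (18.5,36.5)→(9.5,35)  cross = 18.5·35 − 9.5·36.5 = 300.7500; (r_i+r_j)·cross = 28·300.7500 = 8421.0000
edge 4: (9.5,35)→(1,2.5)  cross = 9.5·2.5 − 1·35 = -11.2500; (r_i+r_j)·cross = 10.5·-11.2500 = -118.1250
Σcross = 888.7500 → A = |Σcross|/2 = 444.3750 mm²
Σ(r_i+r_j)·cross = 31144.5000 → first moment M = |Σ|/6 = 5190.7500
R_c = M/A = 5190.7500/444.3750 = 11.6810 mm
θ = 159° = 2.775074 rad
V = θ·R_c·A = 2.775074·11.6810·444.3750 = 14404.713 mm³

Volume = 14404.713 mm³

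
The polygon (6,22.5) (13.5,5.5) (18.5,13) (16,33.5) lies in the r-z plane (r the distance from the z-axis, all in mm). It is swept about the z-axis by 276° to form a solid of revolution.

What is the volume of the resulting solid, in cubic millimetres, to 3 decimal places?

Profile (r,z), 4 vertices: (6,22.5) (13.5,5.5) (18.5,13) (16,33.5)
edge 0: (6,22.5)→(13.5,5.5)  cross = 6·5.5 − 13.5·22.5 = -270.7500; (r_i+r_j)·cross = 19.5·-270.7500 = -5279.6250
edge 1: (13.5,5.5)→(18.5,13)  cross = 13.5·13 − 18.5·5.5 = 73.7500; (r_i+r_j)·cross = 32·73.7500 = 2360.0000
edge 2: (18.5,13)→(16,33.5)  cross = 18.5·33.5 − 16·13 = 411.7500; (r_i+r_j)·cross = 34.5·411.7500 = 14205.3750
edge 3: (16,33.5)→(6,22.5)  cross = 16·22.5 − 6·33.5 = 159.0000; (r_i+r_j)·cross = 22·159.0000 = 3498.0000
Σcross = 373.7500 → A = |Σcross|/2 = 186.8750 mm²
Σ(r_i+r_j)·cross = 14783.7500 → first moment M = |Σ|/6 = 2463.9583
R_c = M/A = 2463.9583/186.8750 = 13.1851 mm
θ = 276° = 4.817109 rad
V = θ·R_c·A = 4.817109·13.1851·186.8750 = 11869.155 mm³

Volume = 11869.155 mm³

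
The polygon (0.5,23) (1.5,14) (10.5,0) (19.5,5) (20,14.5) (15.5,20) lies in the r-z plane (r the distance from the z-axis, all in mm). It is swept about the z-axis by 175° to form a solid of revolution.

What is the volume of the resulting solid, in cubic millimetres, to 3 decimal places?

Volume = 9539.679 mm³

Profile (r,z), 6 vertices: (0.5,23) (1.5,14) (10.5,0) (19.5,5) (20,14.5) (15.5,20)
edge 0: (0.5,23)→(1.5,14)  cross = 0.5·14 − 1.5·23 = -27.5000; (r_i+r_j)·cross = 2·-27.5000 = -55.0000
edge 1: (1.5,14)→(10.5,0)  cross = 1.5·0 − 10.5·14 = -147.0000; (r_i+r_j)·cross = 12·-147.0000 = -1764.0000
edge 2: (10.5,0)→(19.5,5)  cross = 10.5·5 − 19.5·0 = 52.5000; (r_i+r_j)·cross = 30·52.5000 = 1575.0000
edge 3: (19.5,5)→(20,14.5)  cross = 19.5·14.5 − 20·5 = 182.7500; (r_i+r_j)·cross = 39.5·182.7500 = 7218.6250
edge 4: (20,14.5)→(15.5,20)  cross = 20·20 − 15.5·14.5 = 175.2500; (r_i+r_j)·cross = 35.5·175.2500 = 6221.3750
edge 5: (15.5,20)→(0.5,23)  cross = 15.5·23 − 0.5·20 = 346.5000; (r_i+r_j)·cross = 16·346.5000 = 5544.0000
Σcross = 582.5000 → A = |Σcross|/2 = 291.2500 mm²
Σ(r_i+r_j)·cross = 18740.0000 → first moment M = |Σ|/6 = 3123.3333
R_c = M/A = 3123.3333/291.2500 = 10.7239 mm
θ = 175° = 3.054326 rad
V = θ·R_c·A = 3.054326·10.7239·291.2500 = 9539.679 mm³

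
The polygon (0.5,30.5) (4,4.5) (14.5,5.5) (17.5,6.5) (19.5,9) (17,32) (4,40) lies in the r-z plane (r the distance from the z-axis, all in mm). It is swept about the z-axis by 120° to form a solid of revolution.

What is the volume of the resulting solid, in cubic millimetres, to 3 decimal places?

Volume = 10114.968 mm³

Profile (r,z), 7 vertices: (0.5,30.5) (4,4.5) (14.5,5.5) (17.5,6.5) (19.5,9) (17,32) (4,40)
edge 0: (0.5,30.5)→(4,4.5)  cross = 0.5·4.5 − 4·30.5 = -119.7500; (r_i+r_j)·cross = 4.5·-119.7500 = -538.8750
edge 1: (4,4.5)→(14.5,5.5)  cross = 4·5.5 − 14.5·4.5 = -43.2500; (r_i+r_j)·cross = 18.5·-43.2500 = -800.1250
edge 2: (14.5,5.5)→(17.5,6.5)  cross = 14.5·6.5 − 17.5·5.5 = -2.0000; (r_i+r_j)·cross = 32·-2.0000 = -64.0000
edge 3: (17.5,6.5)→(19.5,9)  cross = 17.5·9 − 19.5·6.5 = 30.7500; (r_i+r_j)·cross = 37·30.7500 = 1137.7500
edge 4: (19.5,9)→(17,32)  cross = 19.5·32 − 17·9 = 471.0000; (r_i+r_j)·cross = 36.5·471.0000 = 17191.5000
edge 5: (17,32)→(4,40)  cross = 17·40 − 4·32 = 552.0000; (r_i+r_j)·cross = 21·552.0000 = 11592.0000
edge 6: (4,40)→(0.5,30.5)  cross = 4·30.5 − 0.5·40 = 102.0000; (r_i+r_j)·cross = 4.5·102.0000 = 459.0000
Σcross = 990.7500 → A = |Σcross|/2 = 495.3750 mm²
Σ(r_i+r_j)·cross = 28977.2500 → first moment M = |Σ|/6 = 4829.5417
R_c = M/A = 4829.5417/495.3750 = 9.7493 mm
θ = 120° = 2.094395 rad
V = θ·R_c·A = 2.094395·9.7493·495.3750 = 10114.968 mm³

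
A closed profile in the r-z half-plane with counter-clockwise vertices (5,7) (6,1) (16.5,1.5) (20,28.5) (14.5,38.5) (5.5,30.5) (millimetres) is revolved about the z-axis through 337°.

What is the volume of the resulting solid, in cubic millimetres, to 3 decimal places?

Profile (r,z), 6 vertices: (5,7) (6,1) (16.5,1.5) (20,28.5) (14.5,38.5) (5.5,30.5)
edge 0: (5,7)→(6,1)  cross = 5·1 − 6·7 = -37.0000; (r_i+r_j)·cross = 11·-37.0000 = -407.0000
edge 1: (6,1)→(16.5,1.5)  cross = 6·1.5 − 16.5·1 = -7.5000; (r_i+r_j)·cross = 22.5·-7.5000 = -168.7500
edge 2: (16.5,1.5)→(20,28.5)  cross = 16.5·28.5 − 20·1.5 = 440.2500; (r_i+r_j)·cross = 36.5·440.2500 = 16069.1250
edge 3: (20,28.5)→(14.5,38.5)  cross = 20·38.5 − 14.5·28.5 = 356.7500; (r_i+r_j)·cross = 34.5·356.7500 = 12307.8750
edge 4: (14.5,38.5)→(5.5,30.5)  cross = 14.5·30.5 − 5.5·38.5 = 230.5000; (r_i+r_j)·cross = 20·230.5000 = 4610.0000
edge 5: (5.5,30.5)→(5,7)  cross = 5.5·7 − 5·30.5 = -114.0000; (r_i+r_j)·cross = 10.5·-114.0000 = -1197.0000
Σcross = 869.0000 → A = |Σcross|/2 = 434.5000 mm²
Σ(r_i+r_j)·cross = 31214.2500 → first moment M = |Σ|/6 = 5202.3750
R_c = M/A = 5202.3750/434.5000 = 11.9732 mm
θ = 337° = 5.881760 rad
V = θ·R_c·A = 5.881760·11.9732·434.5000 = 30599.119 mm³

Volume = 30599.119 mm³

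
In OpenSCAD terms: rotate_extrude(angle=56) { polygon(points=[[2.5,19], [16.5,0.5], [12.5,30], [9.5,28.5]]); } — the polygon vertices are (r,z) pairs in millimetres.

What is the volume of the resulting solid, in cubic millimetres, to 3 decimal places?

Profile (r,z), 4 vertices: (2.5,19) (16.5,0.5) (12.5,30) (9.5,28.5)
edge 0: (2.5,19)→(16.5,0.5)  cross = 2.5·0.5 − 16.5·19 = -312.2500; (r_i+r_j)·cross = 19·-312.2500 = -5932.7500
edge 1: (16.5,0.5)→(12.5,30)  cross = 16.5·30 − 12.5·0.5 = 488.7500; (r_i+r_j)·cross = 29·488.7500 = 14173.7500
edge 2: (12.5,30)→(9.5,28.5)  cross = 12.5·28.5 − 9.5·30 = 71.2500; (r_i+r_j)·cross = 22·71.2500 = 1567.5000
edge 3: (9.5,28.5)→(2.5,19)  cross = 9.5·19 − 2.5·28.5 = 109.2500; (r_i+r_j)·cross = 12·109.2500 = 1311.0000
Σcross = 357.0000 → A = |Σcross|/2 = 178.5000 mm²
Σ(r_i+r_j)·cross = 11119.5000 → first moment M = |Σ|/6 = 1853.2500
R_c = M/A = 1853.2500/178.5000 = 10.3824 mm
θ = 56° = 0.977384 rad
V = θ·R_c·A = 0.977384·10.3824·178.5000 = 1811.338 mm³

Volume = 1811.338 mm³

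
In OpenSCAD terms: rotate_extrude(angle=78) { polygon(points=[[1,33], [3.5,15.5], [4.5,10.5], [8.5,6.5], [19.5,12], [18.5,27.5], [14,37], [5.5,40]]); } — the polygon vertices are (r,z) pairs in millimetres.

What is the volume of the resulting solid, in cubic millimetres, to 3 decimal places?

Volume = 6207.730 mm³

Profile (r,z), 8 vertices: (1,33) (3.5,15.5) (4.5,10.5) (8.5,6.5) (19.5,12) (18.5,27.5) (14,37) (5.5,40)
edge 0: (1,33)→(3.5,15.5)  cross = 1·15.5 − 3.5·33 = -100.0000; (r_i+r_j)·cross = 4.5·-100.0000 = -450.0000
edge 1: (3.5,15.5)→(4.5,10.5)  cross = 3.5·10.5 − 4.5·15.5 = -33.0000; (r_i+r_j)·cross = 8·-33.0000 = -264.0000
edge 2: (4.5,10.5)→(8.5,6.5)  cross = 4.5·6.5 − 8.5·10.5 = -60.0000; (r_i+r_j)·cross = 13·-60.0000 = -780.0000
edge 3: (8.5,6.5)→(19.5,12)  cross = 8.5·12 − 19.5·6.5 = -24.7500; (r_i+r_j)·cross = 28·-24.7500 = -693.0000
edge 4: (19.5,12)→(18.5,27.5)  cross = 19.5·27.5 − 18.5·12 = 314.2500; (r_i+r_j)·cross = 38·314.2500 = 11941.5000
edge 5: (18.5,27.5)→(14,37)  cross = 18.5·37 − 14·27.5 = 299.5000; (r_i+r_j)·cross = 32.5·299.5000 = 9733.7500
edge 6: (14,37)→(5.5,40)  cross = 14·40 − 5.5·37 = 356.5000; (r_i+r_j)·cross = 19.5·356.5000 = 6951.7500
edge 7: (5.5,40)→(1,33)  cross = 5.5·33 − 1·40 = 141.5000; (r_i+r_j)·cross = 6.5·141.5000 = 919.7500
Σcross = 894.0000 → A = |Σcross|/2 = 447.0000 mm²
Σ(r_i+r_j)·cross = 27359.7500 → first moment M = |Σ|/6 = 4559.9583
R_c = M/A = 4559.9583/447.0000 = 10.2012 mm
θ = 78° = 1.361357 rad
V = θ·R_c·A = 1.361357·10.2012·447.0000 = 6207.730 mm³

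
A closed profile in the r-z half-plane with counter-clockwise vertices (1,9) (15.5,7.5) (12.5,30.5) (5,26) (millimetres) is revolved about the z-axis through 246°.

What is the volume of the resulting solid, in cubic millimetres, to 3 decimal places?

Volume = 8276.993 mm³

Profile (r,z), 4 vertices: (1,9) (15.5,7.5) (12.5,30.5) (5,26)
edge 0: (1,9)→(15.5,7.5)  cross = 1·7.5 − 15.5·9 = -132.0000; (r_i+r_j)·cross = 16.5·-132.0000 = -2178.0000
edge 1: (15.5,7.5)→(12.5,30.5)  cross = 15.5·30.5 − 12.5·7.5 = 379.0000; (r_i+r_j)·cross = 28·379.0000 = 10612.0000
edge 2: (12.5,30.5)→(5,26)  cross = 12.5·26 − 5·30.5 = 172.5000; (r_i+r_j)·cross = 17.5·172.5000 = 3018.7500
edge 3: (5,26)→(1,9)  cross = 5·9 − 1·26 = 19.0000; (r_i+r_j)·cross = 6·19.0000 = 114.0000
Σcross = 438.5000 → A = |Σcross|/2 = 219.2500 mm²
Σ(r_i+r_j)·cross = 11566.7500 → first moment M = |Σ|/6 = 1927.7917
R_c = M/A = 1927.7917/219.2500 = 8.7927 mm
θ = 246° = 4.293510 rad
V = θ·R_c·A = 4.293510·8.7927·219.2500 = 8276.993 mm³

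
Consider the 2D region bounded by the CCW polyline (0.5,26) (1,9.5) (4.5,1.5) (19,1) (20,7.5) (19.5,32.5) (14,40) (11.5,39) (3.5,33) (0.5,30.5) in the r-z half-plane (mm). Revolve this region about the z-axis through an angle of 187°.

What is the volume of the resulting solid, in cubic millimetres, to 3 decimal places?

Volume = 22268.197 mm³

Profile (r,z), 10 vertices: (0.5,26) (1,9.5) (4.5,1.5) (19,1) (20,7.5) (19.5,32.5) (14,40) (11.5,39) (3.5,33) (0.5,30.5)
edge 0: (0.5,26)→(1,9.5)  cross = 0.5·9.5 − 1·26 = -21.2500; (r_i+r_j)·cross = 1.5·-21.2500 = -31.8750
edge 1: (1,9.5)→(4.5,1.5)  cross = 1·1.5 − 4.5·9.5 = -41.2500; (r_i+r_j)·cross = 5.5·-41.2500 = -226.8750
edge 2: (4.5,1.5)→(19,1)  cross = 4.5·1 − 19·1.5 = -24.0000; (r_i+r_j)·cross = 23.5·-24.0000 = -564.0000
edge 3: (19,1)→(20,7.5)  cross = 19·7.5 − 20·1 = 122.5000; (r_i+r_j)·cross = 39·122.5000 = 4777.5000
edge 4: (20,7.5)→(19.5,32.5)  cross = 20·32.5 − 19.5·7.5 = 503.7500; (r_i+r_j)·cross = 39.5·503.7500 = 19898.1250
edge 5: (19.5,32.5)→(14,40)  cross = 19.5·40 − 14·32.5 = 325.0000; (r_i+r_j)·cross = 33.5·325.0000 = 10887.5000
edge 6: (14,40)→(11.5,39)  cross = 14·39 − 11.5·40 = 86.0000; (r_i+r_j)·cross = 25.5·86.0000 = 2193.0000
edge 7: (11.5,39)→(3.5,33)  cross = 11.5·33 − 3.5·39 = 243.0000; (r_i+r_j)·cross = 15·243.0000 = 3645.0000
edge 8: (3.5,33)→(0.5,30.5)  cross = 3.5·30.5 − 0.5·33 = 90.2500; (r_i+r_j)·cross = 4·90.2500 = 361.0000
edge 9: (0.5,30.5)→(0.5,26)  cross = 0.5·26 − 0.5·30.5 = -2.2500; (r_i+r_j)·cross = 1·-2.2500 = -2.2500
Σcross = 1281.7500 → A = |Σcross|/2 = 640.8750 mm²
Σ(r_i+r_j)·cross = 40937.1250 → first moment M = |Σ|/6 = 6822.8542
R_c = M/A = 6822.8542/640.8750 = 10.6462 mm
θ = 187° = 3.263766 rad
V = θ·R_c·A = 3.263766·10.6462·640.8750 = 22268.197 mm³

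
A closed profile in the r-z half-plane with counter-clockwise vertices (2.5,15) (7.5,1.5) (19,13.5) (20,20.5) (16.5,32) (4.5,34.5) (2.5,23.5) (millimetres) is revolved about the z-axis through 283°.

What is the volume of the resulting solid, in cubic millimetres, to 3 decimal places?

Volume = 20971.573 mm³

Profile (r,z), 7 vertices: (2.5,15) (7.5,1.5) (19,13.5) (20,20.5) (16.5,32) (4.5,34.5) (2.5,23.5)
edge 0: (2.5,15)→(7.5,1.5)  cross = 2.5·1.5 − 7.5·15 = -108.7500; (r_i+r_j)·cross = 10·-108.7500 = -1087.5000
edge 1: (7.5,1.5)→(19,13.5)  cross = 7.5·13.5 − 19·1.5 = 72.7500; (r_i+r_j)·cross = 26.5·72.7500 = 1927.8750
edge 2: (19,13.5)→(20,20.5)  cross = 19·20.5 − 20·13.5 = 119.5000; (r_i+r_j)·cross = 39·119.5000 = 4660.5000
edge 3: (20,20.5)→(16.5,32)  cross = 20·32 − 16.5·20.5 = 301.7500; (r_i+r_j)·cross = 36.5·301.7500 = 11013.8750
edge 4: (16.5,32)→(4.5,34.5)  cross = 16.5·34.5 − 4.5·32 = 425.2500; (r_i+r_j)·cross = 21·425.2500 = 8930.2500
edge 5: (4.5,34.5)→(2.5,23.5)  cross = 4.5·23.5 − 2.5·34.5 = 19.5000; (r_i+r_j)·cross = 7·19.5000 = 136.5000
edge 6: (2.5,23.5)→(2.5,15)  cross = 2.5·15 − 2.5·23.5 = -21.2500; (r_i+r_j)·cross = 5·-21.2500 = -106.2500
Σcross = 808.7500 → A = |Σcross|/2 = 404.3750 mm²
Σ(r_i+r_j)·cross = 25475.2500 → first moment M = |Σ|/6 = 4245.8750
R_c = M/A = 4245.8750/404.3750 = 10.4998 mm
θ = 283° = 4.939282 rad
V = θ·R_c·A = 4.939282·10.4998·404.3750 = 20971.573 mm³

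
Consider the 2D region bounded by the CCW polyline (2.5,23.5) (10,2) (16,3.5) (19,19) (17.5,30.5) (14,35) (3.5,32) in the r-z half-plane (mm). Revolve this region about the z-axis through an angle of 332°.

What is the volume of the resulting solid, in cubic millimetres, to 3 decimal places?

Profile (r,z), 7 vertices: (2.5,23.5) (10,2) (16,3.5) (19,19) (17.5,30.5) (14,35) (3.5,32)
edge 0: (2.5,23.5)→(10,2)  cross = 2.5·2 − 10·23.5 = -230.0000; (r_i+r_j)·cross = 12.5·-230.0000 = -2875.0000
edge 1: (10,2)→(16,3.5)  cross = 10·3.5 − 16·2 = 3.0000; (r_i+r_j)·cross = 26·3.0000 = 78.0000
edge 2: (16,3.5)→(19,19)  cross = 16·19 − 19·3.5 = 237.5000; (r_i+r_j)·cross = 35·237.5000 = 8312.5000
edge 3: (19,19)→(17.5,30.5)  cross = 19·30.5 − 17.5·19 = 247.0000; (r_i+r_j)·cross = 36.5·247.0000 = 9015.5000
edge 4: (17.5,30.5)→(14,35)  cross = 17.5·35 − 14·30.5 = 185.5000; (r_i+r_j)·cross = 31.5·185.5000 = 5843.2500
edge 5: (14,35)→(3.5,32)  cross = 14·32 − 3.5·35 = 325.5000; (r_i+r_j)·cross = 17.5·325.5000 = 5696.2500
edge 6: (3.5,32)→(2.5,23.5)  cross = 3.5·23.5 − 2.5·32 = 2.2500; (r_i+r_j)·cross = 6·2.2500 = 13.5000
Σcross = 770.7500 → A = |Σcross|/2 = 385.3750 mm²
Σ(r_i+r_j)·cross = 26084.0000 → first moment M = |Σ|/6 = 4347.3333
R_c = M/A = 4347.3333/385.3750 = 11.2808 mm
θ = 332° = 5.794493 rad
V = θ·R_c·A = 5.794493·11.2808·385.3750 = 25190.593 mm³

Volume = 25190.593 mm³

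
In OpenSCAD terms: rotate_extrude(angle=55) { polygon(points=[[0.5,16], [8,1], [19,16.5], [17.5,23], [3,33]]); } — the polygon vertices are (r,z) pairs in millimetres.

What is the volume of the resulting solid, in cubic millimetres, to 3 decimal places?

Volume = 2865.854 mm³

Profile (r,z), 5 vertices: (0.5,16) (8,1) (19,16.5) (17.5,23) (3,33)
edge 0: (0.5,16)→(8,1)  cross = 0.5·1 − 8·16 = -127.5000; (r_i+r_j)·cross = 8.5·-127.5000 = -1083.7500
edge 1: (8,1)→(19,16.5)  cross = 8·16.5 − 19·1 = 113.0000; (r_i+r_j)·cross = 27·113.0000 = 3051.0000
edge 2: (19,16.5)→(17.5,23)  cross = 19·23 − 17.5·16.5 = 148.2500; (r_i+r_j)·cross = 36.5·148.2500 = 5411.1250
edge 3: (17.5,23)→(3,33)  cross = 17.5·33 − 3·23 = 508.5000; (r_i+r_j)·cross = 20.5·508.5000 = 10424.2500
edge 4: (3,33)→(0.5,16)  cross = 3·16 − 0.5·33 = 31.5000; (r_i+r_j)·cross = 3.5·31.5000 = 110.2500
Σcross = 673.7500 → A = |Σcross|/2 = 336.8750 mm²
Σ(r_i+r_j)·cross = 17912.8750 → first moment M = |Σ|/6 = 2985.4792
R_c = M/A = 2985.4792/336.8750 = 8.8623 mm
θ = 55° = 0.959931 rad
V = θ·R_c·A = 0.959931·8.8623·336.8750 = 2865.854 mm³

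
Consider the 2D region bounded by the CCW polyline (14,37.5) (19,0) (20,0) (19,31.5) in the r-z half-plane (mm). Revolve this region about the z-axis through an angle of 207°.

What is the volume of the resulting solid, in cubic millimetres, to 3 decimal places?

Profile (r,z), 4 vertices: (14,37.5) (19,0) (20,0) (19,31.5)
edge 0: (14,37.5)→(19,0)  cross = 14·0 − 19·37.5 = -712.5000; (r_i+r_j)·cross = 33·-712.5000 = -23512.5000
edge 1: (19,0)→(20,0)  cross = 19·0 − 20·0 = 0.0000; (r_i+r_j)·cross = 39·0.0000 = 0.0000
edge 2: (20,0)→(19,31.5)  cross = 20·31.5 − 19·0 = 630.0000; (r_i+r_j)·cross = 39·630.0000 = 24570.0000
edge 3: (19,31.5)→(14,37.5)  cross = 19·37.5 − 14·31.5 = 271.5000; (r_i+r_j)·cross = 33·271.5000 = 8959.5000
Σcross = 189.0000 → A = |Σcross|/2 = 94.5000 mm²
Σ(r_i+r_j)·cross = 10017.0000 → first moment M = |Σ|/6 = 1669.5000
R_c = M/A = 1669.5000/94.5000 = 17.6667 mm
θ = 207° = 3.612832 rad
V = θ·R_c·A = 3.612832·17.6667·94.5000 = 6031.622 mm³

Volume = 6031.622 mm³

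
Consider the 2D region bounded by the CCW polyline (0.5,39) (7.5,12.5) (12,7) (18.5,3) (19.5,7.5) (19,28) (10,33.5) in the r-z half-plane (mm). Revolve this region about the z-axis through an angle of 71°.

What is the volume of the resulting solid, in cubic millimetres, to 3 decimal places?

Profile (r,z), 7 vertices: (0.5,39) (7.5,12.5) (12,7) (18.5,3) (19.5,7.5) (19,28) (10,33.5)
edge 0: (0.5,39)→(7.5,12.5)  cross = 0.5·12.5 − 7.5·39 = -286.2500; (r_i+r_j)·cross = 8·-286.2500 = -2290.0000
edge 1: (7.5,12.5)→(12,7)  cross = 7.5·7 − 12·12.5 = -97.5000; (r_i+r_j)·cross = 19.5·-97.5000 = -1901.2500
edge 2: (12,7)→(18.5,3)  cross = 12·3 − 18.5·7 = -93.5000; (r_i+r_j)·cross = 30.5·-93.5000 = -2851.7500
edge 3: (18.5,3)→(19.5,7.5)  cross = 18.5·7.5 − 19.5·3 = 80.2500; (r_i+r_j)·cross = 38·80.2500 = 3049.5000
edge 4: (19.5,7.5)→(19,28)  cross = 19.5·28 − 19·7.5 = 403.5000; (r_i+r_j)·cross = 38.5·403.5000 = 15534.7500
edge 5: (19,28)→(10,33.5)  cross = 19·33.5 − 10·28 = 356.5000; (r_i+r_j)·cross = 29·356.5000 = 10338.5000
edge 6: (10,33.5)→(0.5,39)  cross = 10·39 − 0.5·33.5 = 373.2500; (r_i+r_j)·cross = 10.5·373.2500 = 3919.1250
Σcross = 736.2500 → A = |Σcross|/2 = 368.1250 mm²
Σ(r_i+r_j)·cross = 25798.8750 → first moment M = |Σ|/6 = 4299.8125
R_c = M/A = 4299.8125/368.1250 = 11.6803 mm
θ = 71° = 1.239184 rad
V = θ·R_c·A = 1.239184·11.6803·368.1250 = 5328.258 mm³

Volume = 5328.258 mm³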